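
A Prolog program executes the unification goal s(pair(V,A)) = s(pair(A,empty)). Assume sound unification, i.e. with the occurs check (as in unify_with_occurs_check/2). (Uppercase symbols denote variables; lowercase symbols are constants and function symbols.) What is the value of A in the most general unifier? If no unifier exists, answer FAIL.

empty

Decompose s/1: pair(V,A) = pair(A,empty).
Decompose pair/2: V = A,  A = empty.
Bind V := A; no other remaining equation mentions V.
Bind A := empty. Substituting into the earlier binding gives V := empty.
MGU = { V -> empty, A -> empty }, so A -> empty.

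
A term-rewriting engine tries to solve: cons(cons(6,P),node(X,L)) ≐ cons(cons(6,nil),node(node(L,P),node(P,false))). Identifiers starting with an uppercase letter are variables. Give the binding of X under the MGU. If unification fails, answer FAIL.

node(node(nil,false),nil)

Decompose cons/2: cons(6,P) ≐ cons(6,nil),  node(X,L) ≐ node(node(L,P),node(P,false)).
Decompose cons/2: 6 ≐ 6,  P ≐ nil.
Delete trivial equation 6 ≐ 6.
Bind P := nil; substituting into the remaining equation gives: node(X,L) ≐ node(node(L,nil),node(nil,false)).
Decompose node/2: X ≐ node(L,nil),  L ≐ node(nil,false).
Bind X := node(L,nil); no other remaining equation mentions X.
Bind L := node(nil,false). Substituting into the earlier binding gives X := node(node(nil,false),nil).
MGU = { P := nil, X := node(node(nil,false),nil), L := node(nil,false) }, so X := node(node(nil,false),nil).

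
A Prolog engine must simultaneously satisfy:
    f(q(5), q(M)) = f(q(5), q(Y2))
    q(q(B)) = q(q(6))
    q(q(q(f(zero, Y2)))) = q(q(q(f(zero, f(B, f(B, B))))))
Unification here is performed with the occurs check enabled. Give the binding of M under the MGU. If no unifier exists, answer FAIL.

f(6, f(6, 6))

Decompose f/2: q(5) = q(5),  q(M) = q(Y2).
Delete trivial equation q(5) = q(5).
Decompose q/1: M = Y2.
Bind M := Y2; no other remaining equation mentions M.
Decompose q/1: q(B) = q(6).
Decompose q/1: B = 6.
Bind B := 6; substituting into the remaining equation gives: q(q(q(f(zero, Y2)))) = q(q(q(f(zero, f(6, f(6, 6)))))).
Decompose q/1: q(q(f(zero, Y2))) = q(q(f(zero, f(6, f(6, 6))))).
Decompose q/1: q(f(zero, Y2)) = q(f(zero, f(6, f(6, 6)))).
Decompose q/1: f(zero, Y2) = f(zero, f(6, f(6, 6))).
Decompose f/2: zero = zero,  Y2 = f(6, f(6, 6)).
Delete trivial equation zero = zero.
Bind Y2 := f(6, f(6, 6)). Substituting into the earlier binding gives M := f(6, f(6, 6)).
MGU = { M -> f(6, f(6, 6)), B -> 6, Y2 -> f(6, f(6, 6)) }, so M -> f(6, f(6, 6)).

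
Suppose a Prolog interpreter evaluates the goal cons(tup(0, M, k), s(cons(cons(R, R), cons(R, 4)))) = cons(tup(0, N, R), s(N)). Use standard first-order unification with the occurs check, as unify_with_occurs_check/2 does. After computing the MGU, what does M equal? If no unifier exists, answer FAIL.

Decompose cons/2: tup(0, M, k) = tup(0, N, R),  s(cons(cons(R, R), cons(R, 4))) = s(N).
Decompose tup/3: 0 = 0,  M = N,  k = R.
Delete trivial equation 0 = 0.
Bind M := N; no other remaining equation mentions M.
Bind R := k; substituting into the remaining equation gives: s(cons(cons(k, k), cons(k, 4))) = s(N).
Decompose s/1: cons(cons(k, k), cons(k, 4)) = N.
Bind N := cons(cons(k, k), cons(k, 4)). Substituting into the earlier binding gives M := cons(cons(k, k), cons(k, 4)).
MGU = { M -> cons(cons(k, k), cons(k, 4)), R -> k, N -> cons(cons(k, k), cons(k, 4)) }, so M -> cons(cons(k, k), cons(k, 4)).

cons(cons(k, k), cons(k, 4))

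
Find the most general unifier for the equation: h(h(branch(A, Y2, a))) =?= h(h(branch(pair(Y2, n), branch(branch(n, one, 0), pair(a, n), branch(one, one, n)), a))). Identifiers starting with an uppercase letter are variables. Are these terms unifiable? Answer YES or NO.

Decompose h/1: h(branch(A, Y2, a)) =?= h(branch(pair(Y2, n), branch(branch(n, one, 0), pair(a, n), branch(one, one, n)), a)).
Decompose h/1: branch(A, Y2, a) =?= branch(pair(Y2, n), branch(branch(n, one, 0), pair(a, n), branch(one, one, n)), a).
Decompose branch/3: A =?= pair(Y2, n),  Y2 =?= branch(branch(n, one, 0), pair(a, n), branch(one, one, n)),  a =?= a.
Bind A := pair(Y2, n); no other remaining equation mentions A.
Bind Y2 := branch(branch(n, one, 0), pair(a, n), branch(one, one, n)); no other remaining equation mentions Y2. Substituting into the earlier binding gives A := pair(branch(branch(n, one, 0), pair(a, n), branch(one, one, n)), n).
Delete trivial equation a =?= a.
No equations remain and no clash or occurs-check failure arose, so a unifier exists.

YES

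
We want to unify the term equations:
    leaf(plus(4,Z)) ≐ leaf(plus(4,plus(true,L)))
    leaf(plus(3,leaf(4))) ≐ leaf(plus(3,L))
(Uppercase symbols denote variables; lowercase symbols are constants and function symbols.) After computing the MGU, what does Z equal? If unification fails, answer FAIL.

Decompose leaf/1: plus(4,Z) ≐ plus(4,plus(true,L)).
Decompose plus/2: 4 ≐ 4,  Z ≐ plus(true,L).
Delete trivial equation 4 ≐ 4.
Bind Z := plus(true,L); no other remaining equation mentions Z.
Decompose leaf/1: plus(3,leaf(4)) ≐ plus(3,L).
Decompose plus/2: 3 ≐ 3,  leaf(4) ≐ L.
Delete trivial equation 3 ≐ 3.
Bind L := leaf(4). Substituting into the earlier binding gives Z := plus(true,leaf(4)).
MGU = { Z := plus(true,leaf(4)), L := leaf(4) }, so Z := plus(true,leaf(4)).

plus(true,leaf(4))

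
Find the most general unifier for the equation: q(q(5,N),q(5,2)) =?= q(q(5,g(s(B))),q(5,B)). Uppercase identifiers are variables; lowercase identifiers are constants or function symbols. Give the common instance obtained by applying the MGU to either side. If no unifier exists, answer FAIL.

q(q(5,g(s(2))),q(5,2))

Decompose q/2: q(5,N) =?= q(5,g(s(B))),  q(5,2) =?= q(5,B).
Decompose q/2: 5 =?= 5,  N =?= g(s(B)).
Delete trivial equation 5 =?= 5.
Bind N := g(s(B)); no other remaining equation mentions N.
Decompose q/2: 5 =?= 5,  2 =?= B.
Delete trivial equation 5 =?= 5.
Bind B := 2. Substituting into the earlier binding gives N := g(s(2)).
Applying the MGU to either side gives q(q(5,g(s(2))),q(5,2)).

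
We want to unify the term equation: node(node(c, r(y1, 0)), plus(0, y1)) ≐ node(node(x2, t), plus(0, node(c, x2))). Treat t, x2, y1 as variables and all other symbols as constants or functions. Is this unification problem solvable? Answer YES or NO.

Decompose node/2: node(c, r(y1, 0)) ≐ node(x2, t),  plus(0, y1) ≐ plus(0, node(c, x2)).
Decompose node/2: c ≐ x2,  r(y1, 0) ≐ t.
Bind x2 := c; substituting into the one remaining equation that mentions x2 gives: plus(0, y1) ≐ plus(0, node(c, c)).
Bind t := r(y1, 0); no other remaining equation mentions t.
Decompose plus/2: 0 ≐ 0,  y1 ≐ node(c, c).
Delete trivial equation 0 ≐ 0.
Bind y1 := node(c, c). Substituting into the earlier binding gives t := r(node(c, c), 0).
No equations remain and no clash or occurs-check failure arose, so a unifier exists.

YES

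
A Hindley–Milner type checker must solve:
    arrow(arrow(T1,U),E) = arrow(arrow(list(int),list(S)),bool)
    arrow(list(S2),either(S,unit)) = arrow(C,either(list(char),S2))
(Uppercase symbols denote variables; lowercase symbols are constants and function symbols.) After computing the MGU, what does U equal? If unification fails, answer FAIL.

Decompose arrow/2: arrow(T1,U) = arrow(list(int),list(S)),  E = bool.
Decompose arrow/2: T1 = list(int),  U = list(S).
Bind T1 := list(int); no other remaining equation mentions T1.
Bind U := list(S); no other remaining equation mentions U.
Bind E := bool; no other remaining equation mentions E.
Decompose arrow/2: list(S2) = C,  either(S,unit) = either(list(char),S2).
Bind C := list(S2); no other remaining equation mentions C.
Decompose either/2: S = list(char),  unit = S2.
Bind S := list(char); no other remaining equation mentions S. Substituting into the earlier binding gives U := list(list(char)).
Bind S2 := unit. Substituting into the earlier binding gives C := list(unit).
MGU = { T1 ↦ list(int), U ↦ list(list(char)), E ↦ bool, C ↦ list(unit), S ↦ list(char), S2 ↦ unit }, so U ↦ list(list(char)).

list(list(char))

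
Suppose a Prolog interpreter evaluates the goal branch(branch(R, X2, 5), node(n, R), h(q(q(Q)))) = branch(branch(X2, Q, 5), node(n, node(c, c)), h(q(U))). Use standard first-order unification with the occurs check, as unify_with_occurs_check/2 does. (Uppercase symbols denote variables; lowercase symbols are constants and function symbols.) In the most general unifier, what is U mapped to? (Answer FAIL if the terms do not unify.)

q(node(c, c))

Decompose branch/3: branch(R, X2, 5) = branch(X2, Q, 5),  node(n, R) = node(n, node(c, c)),  h(q(q(Q))) = h(q(U)).
Decompose branch/3: R = X2,  X2 = Q,  5 = 5.
Bind R := X2; substituting into the one remaining equation that mentions R gives: node(n, X2) = node(n, node(c, c)).
Bind X2 := Q; substituting into the one remaining equation that mentions X2 gives: node(n, Q) = node(n, node(c, c)). Substituting into the earlier binding gives R := Q.
Delete trivial equation 5 = 5.
Decompose node/2: n = n,  Q = node(c, c).
Delete trivial equation n = n.
Bind Q := node(c, c); substituting into the remaining equation gives: h(q(q(node(c, c)))) = h(q(U)). Substituting into the earlier bindings gives R := node(c, c), X2 := node(c, c).
Decompose h/1: q(q(node(c, c))) = q(U).
Decompose q/1: q(node(c, c)) = U.
Bind U := q(node(c, c)).
MGU = { R ↦ node(c, c), X2 ↦ node(c, c), Q ↦ node(c, c), U ↦ q(node(c, c)) }, so U ↦ q(node(c, c)).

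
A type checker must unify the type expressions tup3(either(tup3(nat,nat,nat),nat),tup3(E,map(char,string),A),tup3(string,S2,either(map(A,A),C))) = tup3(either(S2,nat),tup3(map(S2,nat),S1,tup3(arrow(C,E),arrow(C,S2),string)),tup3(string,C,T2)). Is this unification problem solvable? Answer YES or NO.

Decompose tup3/3: either(tup3(nat,nat,nat),nat) = either(S2,nat),  tup3(E,map(char,string),A) = tup3(map(S2,nat),S1,tup3(arrow(C,E),arrow(C,S2),string)),  tup3(string,S2,either(map(A,A),C)) = tup3(string,C,T2).
Decompose either/2: tup3(nat,nat,nat) = S2,  nat = nat.
Bind S2 := tup3(nat,nat,nat); substituting into the 2 remaining equations that mention S2 gives: tup3(E,map(char,string),A) = tup3(map(tup3(nat,nat,nat),nat),S1,tup3(arrow(C,E),arrow(C,tup3(nat,nat,nat)),string)),  tup3(string,tup3(nat,nat,nat),either(map(A,A),C)) = tup3(string,C,T2).
Delete trivial equation nat = nat.
Decompose tup3/3: E = map(tup3(nat,nat,nat),nat),  map(char,string) = S1,  A = tup3(arrow(C,E),arrow(C,tup3(nat,nat,nat)),string).
Bind E := map(tup3(nat,nat,nat),nat); substituting into the one remaining equation that mentions E gives: A = tup3(arrow(C,map(tup3(nat,nat,nat),nat)),arrow(C,tup3(nat,nat,nat)),string).
Bind S1 := map(char,string); no other remaining equation mentions S1.
Bind A := tup3(arrow(C,map(tup3(nat,nat,nat),nat)),arrow(C,tup3(nat,nat,nat)),string); substituting into the remaining equation gives: tup3(string,tup3(nat,nat,nat),either(map(tup3(arrow(C,map(tup3(nat,nat,nat),nat)),arrow(C,tup3(nat,nat,nat)),string),tup3(arrow(C,map(tup3(nat,nat,nat),nat)),arrow(C,tup3(nat,nat,nat)),string)),C)) = tup3(string,C,T2).
Decompose tup3/3: string = string,  tup3(nat,nat,nat) = C,  either(map(tup3(arrow(C,map(tup3(nat,nat,nat),nat)),arrow(C,tup3(nat,nat,nat)),string),tup3(arrow(C,map(tup3(nat,nat,nat),nat)),arrow(C,tup3(nat,nat,nat)),string)),C) = T2.
Delete trivial equation string = string.
Bind C := tup3(nat,nat,nat); substituting into the remaining equation gives: either(map(tup3(arrow(tup3(nat,nat,nat),map(tup3(nat,nat,nat),nat)),arrow(tup3(nat,nat,nat),tup3(nat,nat,nat)),string),tup3(arrow(tup3(nat,nat,nat),map(tup3(nat,nat,nat),nat)),arrow(tup3(nat,nat,nat),tup3(nat,nat,nat)),string)),tup3(nat,nat,nat)) = T2. Substituting into the earlier binding gives A := tup3(arrow(tup3(nat,nat,nat),map(tup3(nat,nat,nat),nat)),arrow(tup3(nat,nat,nat),tup3(nat,nat,nat)),string).
Bind T2 := either(map(tup3(arrow(tup3(nat,nat,nat),map(tup3(nat,nat,nat),nat)),arrow(tup3(nat,nat,nat),tup3(nat,nat,nat)),string),tup3(arrow(tup3(nat,nat,nat),map(tup3(nat,nat,nat),nat)),arrow(tup3(nat,nat,nat),tup3(nat,nat,nat)),string)),tup3(nat,nat,nat)).
No equations remain and no clash or occurs-check failure arose, so a unifier exists.

YES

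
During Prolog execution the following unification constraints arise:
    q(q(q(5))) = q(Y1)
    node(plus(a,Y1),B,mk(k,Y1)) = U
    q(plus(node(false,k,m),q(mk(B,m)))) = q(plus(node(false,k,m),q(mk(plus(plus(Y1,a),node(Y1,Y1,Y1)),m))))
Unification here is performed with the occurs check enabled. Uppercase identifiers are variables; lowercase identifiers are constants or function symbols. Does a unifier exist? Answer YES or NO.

Decompose q/1: q(q(5)) = Y1.
Bind Y1 := q(q(5)); substituting into the remaining equations gives: node(plus(a,q(q(5))),B,mk(k,q(q(5)))) = U,  q(plus(node(false,k,m),q(mk(B,m)))) = q(plus(node(false,k,m),q(mk(plus(plus(q(q(5)),a),node(q(q(5)),q(q(5)),q(q(5)))),m)))).
Bind U := node(plus(a,q(q(5))),B,mk(k,q(q(5)))); no other remaining equation mentions U.
Decompose q/1: plus(node(false,k,m),q(mk(B,m))) = plus(node(false,k,m),q(mk(plus(plus(q(q(5)),a),node(q(q(5)),q(q(5)),q(q(5)))),m))).
Decompose plus/2: node(false,k,m) = node(false,k,m),  q(mk(B,m)) = q(mk(plus(plus(q(q(5)),a),node(q(q(5)),q(q(5)),q(q(5)))),m)).
Delete trivial equation node(false,k,m) = node(false,k,m).
Decompose q/1: mk(B,m) = mk(plus(plus(q(q(5)),a),node(q(q(5)),q(q(5)),q(q(5)))),m).
Decompose mk/2: B = plus(plus(q(q(5)),a),node(q(q(5)),q(q(5)),q(q(5)))),  m = m.
Bind B := plus(plus(q(q(5)),a),node(q(q(5)),q(q(5)),q(q(5)))); no other remaining equation mentions B. Substituting into the earlier binding gives U := node(plus(a,q(q(5))),plus(plus(q(q(5)),a),node(q(q(5)),q(q(5)),q(q(5)))),mk(k,q(q(5)))).
Delete trivial equation m = m.
No equations remain and no clash or occurs-check failure arose, so a unifier exists.

YES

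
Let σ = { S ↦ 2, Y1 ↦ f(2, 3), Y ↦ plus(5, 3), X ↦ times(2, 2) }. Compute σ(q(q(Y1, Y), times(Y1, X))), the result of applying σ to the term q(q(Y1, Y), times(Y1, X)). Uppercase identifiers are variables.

Replace each occurrence of Y1 with f(2, 3).
Replace each occurrence of Y with plus(5, 3).
Replace each occurrence of X with times(2, 2).
Result: q(q(f(2, 3), plus(5, 3)), times(f(2, 3), times(2, 2))).

q(q(f(2, 3), plus(5, 3)), times(f(2, 3), times(2, 2)))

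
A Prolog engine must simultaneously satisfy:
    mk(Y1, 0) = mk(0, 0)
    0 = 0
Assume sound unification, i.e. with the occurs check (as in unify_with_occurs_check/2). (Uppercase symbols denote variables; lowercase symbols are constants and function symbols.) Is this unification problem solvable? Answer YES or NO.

Decompose mk/2: Y1 = 0,  0 = 0.
Bind Y1 := 0; no other remaining equation mentions Y1.
Delete trivial equation 0 = 0.
Delete trivial equation 0 = 0.
No equations remain and no clash or occurs-check failure arose, so a unifier exists.

YES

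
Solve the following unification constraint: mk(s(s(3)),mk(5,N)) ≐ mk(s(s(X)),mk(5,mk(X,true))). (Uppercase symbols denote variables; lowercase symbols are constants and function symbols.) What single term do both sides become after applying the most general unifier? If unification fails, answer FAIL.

mk(s(s(3)),mk(5,mk(3,true)))

Decompose mk/2: s(s(3)) ≐ s(s(X)),  mk(5,N) ≐ mk(5,mk(X,true)).
Decompose s/1: s(3) ≐ s(X).
Decompose s/1: 3 ≐ X.
Bind X := 3; substituting into the remaining equation gives: mk(5,N) ≐ mk(5,mk(3,true)).
Decompose mk/2: 5 ≐ 5,  N ≐ mk(3,true).
Delete trivial equation 5 ≐ 5.
Bind N := mk(3,true).
Applying the MGU to either side gives mk(s(s(3)),mk(5,mk(3,true))).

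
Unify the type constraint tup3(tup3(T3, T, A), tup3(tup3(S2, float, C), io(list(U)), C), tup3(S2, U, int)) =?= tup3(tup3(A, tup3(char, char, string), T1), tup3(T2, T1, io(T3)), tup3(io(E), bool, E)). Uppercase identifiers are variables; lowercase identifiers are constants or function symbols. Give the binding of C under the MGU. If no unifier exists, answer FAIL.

Decompose tup3/3: tup3(T3, T, A) =?= tup3(A, tup3(char, char, string), T1),  tup3(tup3(S2, float, C), io(list(U)), C) =?= tup3(T2, T1, io(T3)),  tup3(S2, U, int) =?= tup3(io(E), bool, E).
Decompose tup3/3: T3 =?= A,  T =?= tup3(char, char, string),  A =?= T1.
Bind T3 := A; substituting into the one remaining equation that mentions T3 gives: tup3(tup3(S2, float, C), io(list(U)), C) =?= tup3(T2, T1, io(A)).
Bind T := tup3(char, char, string); no other remaining equation mentions T.
Bind A := T1; substituting into the one remaining equation that mentions A gives: tup3(tup3(S2, float, C), io(list(U)), C) =?= tup3(T2, T1, io(T1)). Substituting into the earlier binding gives T3 := T1.
Decompose tup3/3: tup3(S2, float, C) =?= T2,  io(list(U)) =?= T1,  C =?= io(T1).
Bind T2 := tup3(S2, float, C); no other remaining equation mentions T2.
Bind T1 := io(list(U)); substituting into the one remaining equation that mentions T1 gives: C =?= io(io(list(U))). Substituting into the earlier bindings gives T3 := io(list(U)), A := io(list(U)).
Bind C := io(io(list(U))); no other remaining equation mentions C. Substituting into the earlier binding gives T2 := tup3(S2, float, io(io(list(U)))).
Decompose tup3/3: S2 =?= io(E),  U =?= bool,  int =?= E.
Bind S2 := io(E); no other remaining equation mentions S2. Substituting into the earlier binding gives T2 := tup3(io(E), float, io(io(list(U)))).
Bind U := bool; no other remaining equation mentions U. Substituting into the earlier bindings gives T3 := io(list(bool)), A := io(list(bool)), T2 := tup3(io(E), float, io(io(list(bool)))), T1 := io(list(bool)), C := io(io(list(bool))).
Bind E := int. Substituting into the earlier bindings gives T2 := tup3(io(int), float, io(io(list(bool)))), S2 := io(int).
MGU = { T3 -> io(list(bool)), T -> tup3(char, char, string), A -> io(list(bool)), T2 -> tup3(io(int), float, io(io(list(bool)))), T1 -> io(list(bool)), C -> io(io(list(bool))), S2 -> io(int), U -> bool, E -> int }, so C -> io(io(list(bool))).

io(io(list(bool)))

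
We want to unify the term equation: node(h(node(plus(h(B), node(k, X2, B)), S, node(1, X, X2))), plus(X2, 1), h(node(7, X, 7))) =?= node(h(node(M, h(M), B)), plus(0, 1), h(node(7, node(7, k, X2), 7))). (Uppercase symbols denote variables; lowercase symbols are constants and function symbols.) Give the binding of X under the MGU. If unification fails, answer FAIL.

Decompose node/3: h(node(plus(h(B), node(k, X2, B)), S, node(1, X, X2))) =?= h(node(M, h(M), B)),  plus(X2, 1) =?= plus(0, 1),  h(node(7, X, 7)) =?= h(node(7, node(7, k, X2), 7)).
Decompose h/1: node(plus(h(B), node(k, X2, B)), S, node(1, X, X2)) =?= node(M, h(M), B).
Decompose node/3: plus(h(B), node(k, X2, B)) =?= M,  S =?= h(M),  node(1, X, X2) =?= B.
Bind M := plus(h(B), node(k, X2, B)); substituting into the one remaining equation that mentions M gives: S =?= h(plus(h(B), node(k, X2, B))).
Bind S := h(plus(h(B), node(k, X2, B))); no other remaining equation mentions S.
Bind B := node(1, X, X2); no other remaining equation mentions B. Substituting into the earlier bindings gives M := plus(h(node(1, X, X2)), node(k, X2, node(1, X, X2))), S := h(plus(h(node(1, X, X2)), node(k, X2, node(1, X, X2)))).
Decompose plus/2: X2 =?= 0,  1 =?= 1.
Bind X2 := 0; substituting into the one remaining equation that mentions X2 gives: h(node(7, X, 7)) =?= h(node(7, node(7, k, 0), 7)). Substituting into the earlier bindings gives M := plus(h(node(1, X, 0)), node(k, 0, node(1, X, 0))), S := h(plus(h(node(1, X, 0)), node(k, 0, node(1, X, 0)))), B := node(1, X, 0).
Delete trivial equation 1 =?= 1.
Decompose h/1: node(7, X, 7) =?= node(7, node(7, k, 0), 7).
Decompose node/3: 7 =?= 7,  X =?= node(7, k, 0),  7 =?= 7.
Delete trivial equation 7 =?= 7.
Bind X := node(7, k, 0); no other remaining equation mentions X. Substituting into the earlier bindings gives M := plus(h(node(1, node(7, k, 0), 0)), node(k, 0, node(1, node(7, k, 0), 0))), S := h(plus(h(node(1, node(7, k, 0), 0)), node(k, 0, node(1, node(7, k, 0), 0)))), B := node(1, node(7, k, 0), 0).
Delete trivial equation 7 =?= 7.
MGU = { M -> plus(h(node(1, node(7, k, 0), 0)), node(k, 0, node(1, node(7, k, 0), 0))), S -> h(plus(h(node(1, node(7, k, 0), 0)), node(k, 0, node(1, node(7, k, 0), 0)))), B -> node(1, node(7, k, 0), 0), X2 -> 0, X -> node(7, k, 0) }, so X -> node(7, k, 0).

node(7, k, 0)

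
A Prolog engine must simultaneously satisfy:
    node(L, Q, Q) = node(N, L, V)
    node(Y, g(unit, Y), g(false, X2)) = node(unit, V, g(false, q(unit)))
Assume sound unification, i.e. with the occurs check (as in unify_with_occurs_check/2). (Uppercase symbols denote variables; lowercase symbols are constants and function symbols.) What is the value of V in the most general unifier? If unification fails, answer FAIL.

g(unit, unit)

Decompose node/3: L = N,  Q = L,  Q = V.
Bind L := N; substituting into the one remaining equation that mentions L gives: Q = N.
Bind Q := N; substituting into the one remaining equation that mentions Q gives: N = V.
Bind N := V; no other remaining equation mentions N. Substituting into the earlier bindings gives L := V, Q := V.
Decompose node/3: Y = unit,  g(unit, Y) = V,  g(false, X2) = g(false, q(unit)).
Bind Y := unit; substituting into the one remaining equation that mentions Y gives: g(unit, unit) = V.
Bind V := g(unit, unit); no other remaining equation mentions V. Substituting into the earlier bindings gives L := g(unit, unit), Q := g(unit, unit), N := g(unit, unit).
Decompose g/2: false = false,  X2 = q(unit).
Delete trivial equation false = false.
Bind X2 := q(unit).
MGU = { L -> g(unit, unit), Q -> g(unit, unit), N -> g(unit, unit), Y -> unit, V -> g(unit, unit), X2 -> q(unit) }, so V -> g(unit, unit).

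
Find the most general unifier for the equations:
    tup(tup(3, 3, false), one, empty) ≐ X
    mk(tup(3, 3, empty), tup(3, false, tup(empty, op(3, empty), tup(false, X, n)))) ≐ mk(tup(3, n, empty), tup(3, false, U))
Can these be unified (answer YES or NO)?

Bind X := tup(tup(3, 3, false), one, empty); substituting into the remaining equation gives: mk(tup(3, 3, empty), tup(3, false, tup(empty, op(3, empty), tup(false, tup(tup(3, 3, false), one, empty), n)))) ≐ mk(tup(3, n, empty), tup(3, false, U)).
Decompose mk/2: tup(3, 3, empty) ≐ tup(3, n, empty),  tup(3, false, tup(empty, op(3, empty), tup(false, tup(tup(3, 3, false), one, empty), n))) ≐ tup(3, false, U).
Decompose tup/3: 3 ≐ 3,  3 ≐ n,  empty ≐ empty.
Delete trivial equation 3 ≐ 3.
Clash: constants 3 and n differ; no unifier exists.

NO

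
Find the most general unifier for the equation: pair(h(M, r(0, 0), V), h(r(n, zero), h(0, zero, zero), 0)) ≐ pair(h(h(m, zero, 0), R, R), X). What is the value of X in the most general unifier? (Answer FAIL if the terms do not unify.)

h(r(n, zero), h(0, zero, zero), 0)

Decompose pair/2: h(M, r(0, 0), V) ≐ h(h(m, zero, 0), R, R),  h(r(n, zero), h(0, zero, zero), 0) ≐ X.
Decompose h/3: M ≐ h(m, zero, 0),  r(0, 0) ≐ R,  V ≐ R.
Bind M := h(m, zero, 0); no other remaining equation mentions M.
Bind R := r(0, 0); substituting into the one remaining equation that mentions R gives: V ≐ r(0, 0).
Bind V := r(0, 0); no other remaining equation mentions V.
Bind X := h(r(n, zero), h(0, zero, zero), 0).
MGU = { M := h(m, zero, 0), R := r(0, 0), V := r(0, 0), X := h(r(n, zero), h(0, zero, zero), 0) }, so X := h(r(n, zero), h(0, zero, zero), 0).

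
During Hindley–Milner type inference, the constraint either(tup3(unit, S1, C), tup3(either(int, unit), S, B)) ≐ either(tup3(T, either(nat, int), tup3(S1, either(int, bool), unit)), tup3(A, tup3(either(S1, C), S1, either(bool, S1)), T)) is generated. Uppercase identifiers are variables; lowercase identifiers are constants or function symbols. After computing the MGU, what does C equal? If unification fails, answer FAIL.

tup3(either(nat, int), either(int, bool), unit)

Decompose either/2: tup3(unit, S1, C) ≐ tup3(T, either(nat, int), tup3(S1, either(int, bool), unit)),  tup3(either(int, unit), S, B) ≐ tup3(A, tup3(either(S1, C), S1, either(bool, S1)), T).
Decompose tup3/3: unit ≐ T,  S1 ≐ either(nat, int),  C ≐ tup3(S1, either(int, bool), unit).
Bind T := unit; substituting into the one remaining equation that mentions T gives: tup3(either(int, unit), S, B) ≐ tup3(A, tup3(either(S1, C), S1, either(bool, S1)), unit).
Bind S1 := either(nat, int); substituting into the remaining equations gives: C ≐ tup3(either(nat, int), either(int, bool), unit),  tup3(either(int, unit), S, B) ≐ tup3(A, tup3(either(either(nat, int), C), either(nat, int), either(bool, either(nat, int))), unit).
Bind C := tup3(either(nat, int), either(int, bool), unit); substituting into the remaining equation gives: tup3(either(int, unit), S, B) ≐ tup3(A, tup3(either(either(nat, int), tup3(either(nat, int), either(int, bool), unit)), either(nat, int), either(bool, either(nat, int))), unit).
Decompose tup3/3: either(int, unit) ≐ A,  S ≐ tup3(either(either(nat, int), tup3(either(nat, int), either(int, bool), unit)), either(nat, int), either(bool, either(nat, int))),  B ≐ unit.
Bind A := either(int, unit); no other remaining equation mentions A.
Bind S := tup3(either(either(nat, int), tup3(either(nat, int), either(int, bool), unit)), either(nat, int), either(bool, either(nat, int))); no other remaining equation mentions S.
Bind B := unit.
MGU = { T := unit, S1 := either(nat, int), C := tup3(either(nat, int), either(int, bool), unit), A := either(int, unit), S := tup3(either(either(nat, int), tup3(either(nat, int), either(int, bool), unit)), either(nat, int), either(bool, either(nat, int))), B := unit }, so C := tup3(either(nat, int), either(int, bool), unit).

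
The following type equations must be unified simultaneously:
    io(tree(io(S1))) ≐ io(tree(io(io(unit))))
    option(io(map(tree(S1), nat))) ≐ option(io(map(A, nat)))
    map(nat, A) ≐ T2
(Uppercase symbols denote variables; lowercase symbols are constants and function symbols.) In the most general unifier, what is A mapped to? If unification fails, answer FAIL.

Decompose io/1: tree(io(S1)) ≐ tree(io(io(unit))).
Decompose tree/1: io(S1) ≐ io(io(unit)).
Decompose io/1: S1 ≐ io(unit).
Bind S1 := io(unit); substituting into the one remaining equation that mentions S1 gives: option(io(map(tree(io(unit)), nat))) ≐ option(io(map(A, nat))).
Decompose option/1: io(map(tree(io(unit)), nat)) ≐ io(map(A, nat)).
Decompose io/1: map(tree(io(unit)), nat) ≐ map(A, nat).
Decompose map/2: tree(io(unit)) ≐ A,  nat ≐ nat.
Bind A := tree(io(unit)); substituting into the one remaining equation that mentions A gives: map(nat, tree(io(unit))) ≐ T2.
Delete trivial equation nat ≐ nat.
Bind T2 := map(nat, tree(io(unit))).
MGU = { S1 -> io(unit), A -> tree(io(unit)), T2 -> map(nat, tree(io(unit))) }, so A -> tree(io(unit)).

tree(io(unit))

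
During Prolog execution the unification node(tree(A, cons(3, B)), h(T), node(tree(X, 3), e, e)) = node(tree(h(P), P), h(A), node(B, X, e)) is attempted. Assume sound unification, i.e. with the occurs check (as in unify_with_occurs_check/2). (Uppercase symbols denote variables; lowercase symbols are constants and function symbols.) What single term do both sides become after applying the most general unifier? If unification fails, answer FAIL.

Decompose node/3: tree(A, cons(3, B)) = tree(h(P), P),  h(T) = h(A),  node(tree(X, 3), e, e) = node(B, X, e).
Decompose tree/2: A = h(P),  cons(3, B) = P.
Bind A := h(P); substituting into the one remaining equation that mentions A gives: h(T) = h(h(P)).
Bind P := cons(3, B); substituting into the one remaining equation that mentions P gives: h(T) = h(h(cons(3, B))). Substituting into the earlier binding gives A := h(cons(3, B)).
Decompose h/1: T = h(cons(3, B)).
Bind T := h(cons(3, B)); no other remaining equation mentions T.
Decompose node/3: tree(X, 3) = B,  e = X,  e = e.
Bind B := tree(X, 3); no other remaining equation mentions B. Substituting into the earlier bindings gives A := h(cons(3, tree(X, 3))), P := cons(3, tree(X, 3)), T := h(cons(3, tree(X, 3))).
Bind X := e; no other remaining equation mentions X. Substituting into the earlier bindings gives A := h(cons(3, tree(e, 3))), P := cons(3, tree(e, 3)), T := h(cons(3, tree(e, 3))), B := tree(e, 3).
Delete trivial equation e = e.
Applying the MGU to either side gives node(tree(h(cons(3, tree(e, 3))), cons(3, tree(e, 3))), h(h(cons(3, tree(e, 3)))), node(tree(e, 3), e, e)).

node(tree(h(cons(3, tree(e, 3))), cons(3, tree(e, 3))), h(h(cons(3, tree(e, 3)))), node(tree(e, 3), e, e))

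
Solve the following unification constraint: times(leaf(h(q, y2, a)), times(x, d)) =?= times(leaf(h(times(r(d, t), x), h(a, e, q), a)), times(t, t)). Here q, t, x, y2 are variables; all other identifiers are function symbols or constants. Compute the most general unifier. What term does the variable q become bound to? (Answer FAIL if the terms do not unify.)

Decompose times/2: leaf(h(q, y2, a)) =?= leaf(h(times(r(d, t), x), h(a, e, q), a)),  times(x, d) =?= times(t, t).
Decompose leaf/1: h(q, y2, a) =?= h(times(r(d, t), x), h(a, e, q), a).
Decompose h/3: q =?= times(r(d, t), x),  y2 =?= h(a, e, q),  a =?= a.
Bind q := times(r(d, t), x); substituting into the one remaining equation that mentions q gives: y2 =?= h(a, e, times(r(d, t), x)).
Bind y2 := h(a, e, times(r(d, t), x)); no other remaining equation mentions y2.
Delete trivial equation a =?= a.
Decompose times/2: x =?= t,  d =?= t.
Bind x := t; no other remaining equation mentions x. Substituting into the earlier bindings gives q := times(r(d, t), t), y2 := h(a, e, times(r(d, t), t)).
Bind t := d. Substituting into the earlier bindings gives q := times(r(d, d), d), y2 := h(a, e, times(r(d, d), d)), x := d.
MGU = { q := times(r(d, d), d), y2 := h(a, e, times(r(d, d), d)), x := d, t := d }, so q := times(r(d, d), d).

times(r(d, d), d)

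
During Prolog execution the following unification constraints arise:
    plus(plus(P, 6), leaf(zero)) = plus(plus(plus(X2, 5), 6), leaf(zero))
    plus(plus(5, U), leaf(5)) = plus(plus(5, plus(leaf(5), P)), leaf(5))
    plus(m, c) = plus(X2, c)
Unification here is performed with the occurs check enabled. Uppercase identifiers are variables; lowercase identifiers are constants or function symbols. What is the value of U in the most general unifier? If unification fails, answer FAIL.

plus(leaf(5), plus(m, 5))

Decompose plus/2: plus(P, 6) = plus(plus(X2, 5), 6),  leaf(zero) = leaf(zero).
Decompose plus/2: P = plus(X2, 5),  6 = 6.
Bind P := plus(X2, 5); substituting into the one remaining equation that mentions P gives: plus(plus(5, U), leaf(5)) = plus(plus(5, plus(leaf(5), plus(X2, 5))), leaf(5)).
Delete trivial equation 6 = 6.
Delete trivial equation leaf(zero) = leaf(zero).
Decompose plus/2: plus(5, U) = plus(5, plus(leaf(5), plus(X2, 5))),  leaf(5) = leaf(5).
Decompose plus/2: 5 = 5,  U = plus(leaf(5), plus(X2, 5)).
Delete trivial equation 5 = 5.
Bind U := plus(leaf(5), plus(X2, 5)); no other remaining equation mentions U.
Delete trivial equation leaf(5) = leaf(5).
Decompose plus/2: m = X2,  c = c.
Bind X2 := m; no other remaining equation mentions X2. Substituting into the earlier bindings gives P := plus(m, 5), U := plus(leaf(5), plus(m, 5)).
Delete trivial equation c = c.
MGU = { P ↦ plus(m, 5), U ↦ plus(leaf(5), plus(m, 5)), X2 ↦ m }, so U ↦ plus(leaf(5), plus(m, 5)).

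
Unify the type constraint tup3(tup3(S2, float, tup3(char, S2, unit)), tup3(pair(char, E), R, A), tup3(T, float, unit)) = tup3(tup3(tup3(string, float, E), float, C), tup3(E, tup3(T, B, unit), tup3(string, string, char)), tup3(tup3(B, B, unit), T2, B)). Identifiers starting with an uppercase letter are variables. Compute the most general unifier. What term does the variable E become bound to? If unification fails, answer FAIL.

FAIL

Decompose tup3/3: tup3(S2, float, tup3(char, S2, unit)) = tup3(tup3(string, float, E), float, C),  tup3(pair(char, E), R, A) = tup3(E, tup3(T, B, unit), tup3(string, string, char)),  tup3(T, float, unit) = tup3(tup3(B, B, unit), T2, B).
Decompose tup3/3: S2 = tup3(string, float, E),  float = float,  tup3(char, S2, unit) = C.
Bind S2 := tup3(string, float, E); substituting into the one remaining equation that mentions S2 gives: tup3(char, tup3(string, float, E), unit) = C.
Delete trivial equation float = float.
Bind C := tup3(char, tup3(string, float, E), unit); no other remaining equation mentions C.
Decompose tup3/3: pair(char, E) = E,  R = tup3(T, B, unit),  A = tup3(string, string, char).
Occurs check fails: E occurs in pair(char, E); the equation E = pair(char, E) has no finite solution.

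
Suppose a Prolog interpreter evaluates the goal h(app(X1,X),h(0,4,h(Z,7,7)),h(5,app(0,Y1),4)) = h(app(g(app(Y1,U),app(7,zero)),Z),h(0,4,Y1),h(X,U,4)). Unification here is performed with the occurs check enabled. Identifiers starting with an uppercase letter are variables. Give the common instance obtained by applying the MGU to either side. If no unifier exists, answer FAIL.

h(app(g(app(h(5,7,7),app(0,h(5,7,7))),app(7,zero)),5),h(0,4,h(5,7,7)),h(5,app(0,h(5,7,7)),4))

Decompose h/3: app(X1,X) = app(g(app(Y1,U),app(7,zero)),Z),  h(0,4,h(Z,7,7)) = h(0,4,Y1),  h(5,app(0,Y1),4) = h(X,U,4).
Decompose app/2: X1 = g(app(Y1,U),app(7,zero)),  X = Z.
Bind X1 := g(app(Y1,U),app(7,zero)); no other remaining equation mentions X1.
Bind X := Z; substituting into the one remaining equation that mentions X gives: h(5,app(0,Y1),4) = h(Z,U,4).
Decompose h/3: 0 = 0,  4 = 4,  h(Z,7,7) = Y1.
Delete trivial equation 0 = 0.
Delete trivial equation 4 = 4.
Bind Y1 := h(Z,7,7); substituting into the remaining equation gives: h(5,app(0,h(Z,7,7)),4) = h(Z,U,4). Substituting into the earlier binding gives X1 := g(app(h(Z,7,7),U),app(7,zero)).
Decompose h/3: 5 = Z,  app(0,h(Z,7,7)) = U,  4 = 4.
Bind Z := 5; substituting into the one remaining equation that mentions Z gives: app(0,h(5,7,7)) = U. Substituting into the earlier bindings gives X1 := g(app(h(5,7,7),U),app(7,zero)), X := 5, Y1 := h(5,7,7).
Bind U := app(0,h(5,7,7)); no other remaining equation mentions U. Substituting into the earlier binding gives X1 := g(app(h(5,7,7),app(0,h(5,7,7))),app(7,zero)).
Delete trivial equation 4 = 4.
Applying the MGU to either side gives h(app(g(app(h(5,7,7),app(0,h(5,7,7))),app(7,zero)),5),h(0,4,h(5,7,7)),h(5,app(0,h(5,7,7)),4)).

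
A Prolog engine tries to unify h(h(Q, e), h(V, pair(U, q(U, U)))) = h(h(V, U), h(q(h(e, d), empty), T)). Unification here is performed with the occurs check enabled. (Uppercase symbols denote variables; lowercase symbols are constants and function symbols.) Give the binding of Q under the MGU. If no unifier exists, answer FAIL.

Decompose h/2: h(Q, e) = h(V, U),  h(V, pair(U, q(U, U))) = h(q(h(e, d), empty), T).
Decompose h/2: Q = V,  e = U.
Bind Q := V; no other remaining equation mentions Q.
Bind U := e; substituting into the remaining equation gives: h(V, pair(e, q(e, e))) = h(q(h(e, d), empty), T).
Decompose h/2: V = q(h(e, d), empty),  pair(e, q(e, e)) = T.
Bind V := q(h(e, d), empty); no other remaining equation mentions V. Substituting into the earlier binding gives Q := q(h(e, d), empty).
Bind T := pair(e, q(e, e)).
MGU = { Q ↦ q(h(e, d), empty), U ↦ e, V ↦ q(h(e, d), empty), T ↦ pair(e, q(e, e)) }, so Q ↦ q(h(e, d), empty).

q(h(e, d), empty)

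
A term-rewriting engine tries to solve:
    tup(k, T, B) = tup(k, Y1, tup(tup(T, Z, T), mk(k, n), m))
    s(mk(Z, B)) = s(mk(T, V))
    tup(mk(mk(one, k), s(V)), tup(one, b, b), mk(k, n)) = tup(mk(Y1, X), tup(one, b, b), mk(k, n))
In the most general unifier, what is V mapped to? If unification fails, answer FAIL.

Decompose tup/3: k = k,  T = Y1,  B = tup(tup(T, Z, T), mk(k, n), m).
Delete trivial equation k = k.
Bind T := Y1; substituting into the 2 remaining equations that mention T gives: B = tup(tup(Y1, Z, Y1), mk(k, n), m),  s(mk(Z, B)) = s(mk(Y1, V)).
Bind B := tup(tup(Y1, Z, Y1), mk(k, n), m); substituting into the one remaining equation that mentions B gives: s(mk(Z, tup(tup(Y1, Z, Y1), mk(k, n), m))) = s(mk(Y1, V)).
Decompose s/1: mk(Z, tup(tup(Y1, Z, Y1), mk(k, n), m)) = mk(Y1, V).
Decompose mk/2: Z = Y1,  tup(tup(Y1, Z, Y1), mk(k, n), m) = V.
Bind Z := Y1; substituting into the one remaining equation that mentions Z gives: tup(tup(Y1, Y1, Y1), mk(k, n), m) = V. Substituting into the earlier binding gives B := tup(tup(Y1, Y1, Y1), mk(k, n), m).
Bind V := tup(tup(Y1, Y1, Y1), mk(k, n), m); substituting into the remaining equation gives: tup(mk(mk(one, k), s(tup(tup(Y1, Y1, Y1), mk(k, n), m))), tup(one, b, b), mk(k, n)) = tup(mk(Y1, X), tup(one, b, b), mk(k, n)).
Decompose tup/3: mk(mk(one, k), s(tup(tup(Y1, Y1, Y1), mk(k, n), m))) = mk(Y1, X),  tup(one, b, b) = tup(one, b, b),  mk(k, n) = mk(k, n).
Decompose mk/2: mk(one, k) = Y1,  s(tup(tup(Y1, Y1, Y1), mk(k, n), m)) = X.
Bind Y1 := mk(one, k); substituting into the one remaining equation that mentions Y1 gives: s(tup(tup(mk(one, k), mk(one, k), mk(one, k)), mk(k, n), m)) = X. Substituting into the earlier bindings gives T := mk(one, k), B := tup(tup(mk(one, k), mk(one, k), mk(one, k)), mk(k, n), m), Z := mk(one, k), V := tup(tup(mk(one, k), mk(one, k), mk(one, k)), mk(k, n), m).
Bind X := s(tup(tup(mk(one, k), mk(one, k), mk(one, k)), mk(k, n), m)); no other remaining equation mentions X.
Delete trivial equation tup(one, b, b) = tup(one, b, b).
Delete trivial equation mk(k, n) = mk(k, n).
MGU = { T -> mk(one, k), B -> tup(tup(mk(one, k), mk(one, k), mk(one, k)), mk(k, n), m), Z -> mk(one, k), V -> tup(tup(mk(one, k), mk(one, k), mk(one, k)), mk(k, n), m), Y1 -> mk(one, k), X -> s(tup(tup(mk(one, k), mk(one, k), mk(one, k)), mk(k, n), m)) }, so V -> tup(tup(mk(one, k), mk(one, k), mk(one, k)), mk(k, n), m).

tup(tup(mk(one, k), mk(one, k), mk(one, k)), mk(k, n), m)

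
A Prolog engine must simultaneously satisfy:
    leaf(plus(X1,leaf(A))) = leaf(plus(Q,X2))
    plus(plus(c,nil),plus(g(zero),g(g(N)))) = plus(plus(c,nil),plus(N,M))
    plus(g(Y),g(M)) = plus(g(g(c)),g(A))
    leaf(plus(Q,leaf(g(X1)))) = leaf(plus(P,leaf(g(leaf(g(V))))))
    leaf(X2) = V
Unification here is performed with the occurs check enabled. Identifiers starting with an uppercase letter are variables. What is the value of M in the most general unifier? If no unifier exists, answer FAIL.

g(g(g(zero)))

Decompose leaf/1: plus(X1,leaf(A)) = plus(Q,X2).
Decompose plus/2: X1 = Q,  leaf(A) = X2.
Bind X1 := Q; substituting into the one remaining equation that mentions X1 gives: leaf(plus(Q,leaf(g(Q)))) = leaf(plus(P,leaf(g(leaf(g(V)))))).
Bind X2 := leaf(A); substituting into the one remaining equation that mentions X2 gives: leaf(leaf(A)) = V.
Decompose plus/2: plus(c,nil) = plus(c,nil),  plus(g(zero),g(g(N))) = plus(N,M).
Delete trivial equation plus(c,nil) = plus(c,nil).
Decompose plus/2: g(zero) = N,  g(g(N)) = M.
Bind N := g(zero); substituting into the one remaining equation that mentions N gives: g(g(g(zero))) = M.
Bind M := g(g(g(zero))); substituting into the one remaining equation that mentions M gives: plus(g(Y),g(g(g(g(zero))))) = plus(g(g(c)),g(A)).
Decompose plus/2: g(Y) = g(g(c)),  g(g(g(g(zero)))) = g(A).
Decompose g/1: Y = g(c).
Bind Y := g(c); no other remaining equation mentions Y.
Decompose g/1: g(g(g(zero))) = A.
Bind A := g(g(g(zero))); substituting into the one remaining equation that mentions A gives: leaf(leaf(g(g(g(zero))))) = V. Substituting into the earlier binding gives X2 := leaf(g(g(g(zero)))).
Decompose leaf/1: plus(Q,leaf(g(Q))) = plus(P,leaf(g(leaf(g(V))))).
Decompose plus/2: Q = P,  leaf(g(Q)) = leaf(g(leaf(g(V)))).
Bind Q := P; substituting into the one remaining equation that mentions Q gives: leaf(g(P)) = leaf(g(leaf(g(V)))). Substituting into the earlier binding gives X1 := P.
Decompose leaf/1: g(P) = g(leaf(g(V))).
Decompose g/1: P = leaf(g(V)).
Bind P := leaf(g(V)); no other remaining equation mentions P. Substituting into the earlier bindings gives X1 := leaf(g(V)), Q := leaf(g(V)).
Bind V := leaf(leaf(g(g(g(zero))))). Substituting into the earlier bindings gives X1 := leaf(g(leaf(leaf(g(g(g(zero))))))), Q := leaf(g(leaf(leaf(g(g(g(zero))))))), P := leaf(g(leaf(leaf(g(g(g(zero))))))).
MGU = { X1 = leaf(g(leaf(leaf(g(g(g(zero))))))), X2 = leaf(g(g(g(zero)))), N = g(zero), M = g(g(g(zero))), Y = g(c), A = g(g(g(zero))), Q = leaf(g(leaf(leaf(g(g(g(zero))))))), P = leaf(g(leaf(leaf(g(g(g(zero))))))), V = leaf(leaf(g(g(g(zero))))) }, so M = g(g(g(zero))).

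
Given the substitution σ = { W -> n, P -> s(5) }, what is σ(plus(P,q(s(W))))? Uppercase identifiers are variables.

Replace each occurrence of W with n.
Replace each occurrence of P with s(5).
Result: plus(s(5),q(s(n))).

plus(s(5),q(s(n)))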